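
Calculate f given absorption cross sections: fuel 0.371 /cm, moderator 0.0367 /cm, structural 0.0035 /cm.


f = Sigma_a_fuel / (Sigma_a_fuel + Sigma_a_mod + Sigma_a_other)
f = 0.371 / (0.371 + 0.0367 + 0.0035)
f = 0.90224

0.90224


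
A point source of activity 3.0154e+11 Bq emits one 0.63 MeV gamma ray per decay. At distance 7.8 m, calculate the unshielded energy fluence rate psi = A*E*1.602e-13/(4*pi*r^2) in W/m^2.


psi = A * E * 1.602e-13 / (4*pi*r^2)
psi = 3.0154e+11 * 0.63 * 1.602e-13 / (4*pi*7.8^2)
psi = 3.9806e-05 W/m^2

3.9806e-05


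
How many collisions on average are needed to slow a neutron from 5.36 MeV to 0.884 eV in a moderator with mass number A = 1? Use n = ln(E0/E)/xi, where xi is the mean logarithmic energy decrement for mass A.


xi = 1 + (A-1)^2/(2A)*ln((A-1)/(A+1)) = 1 (for A = 1)
n = ln(E0/E) / xi
n = ln(5.36e6 / 0.884) / 1
n = ln(6.063348e+06) / 1 = 15.618

15.618


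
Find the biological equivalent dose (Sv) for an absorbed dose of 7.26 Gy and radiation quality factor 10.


H = D * Q
H = 7.26 * 10
H = 72.600 Sv

72.600


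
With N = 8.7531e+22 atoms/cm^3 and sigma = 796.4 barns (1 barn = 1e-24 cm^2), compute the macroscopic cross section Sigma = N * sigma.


Sigma = N * sigma_barns * 1e-24
Sigma = 8.7531e+22 * 796.4 * 1e-24
Sigma = 69.710 /cm

69.710


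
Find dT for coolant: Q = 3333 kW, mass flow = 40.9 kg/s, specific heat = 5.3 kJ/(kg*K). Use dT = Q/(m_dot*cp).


dT = Q / (m_dot * cp)
dT = 3333 / (40.9 * 5.3)
dT = 15.376 C

15.376


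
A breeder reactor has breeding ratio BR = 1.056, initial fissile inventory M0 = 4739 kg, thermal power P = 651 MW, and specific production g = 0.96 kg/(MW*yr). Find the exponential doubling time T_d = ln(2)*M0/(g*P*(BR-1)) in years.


Breeding gain G = BR - 1 = 1.056 - 1 = 0.056
Fissile production rate = g * P * G = 0.96 * 651 * 0.056 = 34.99776 kg/yr
T_d = ln(2) * M0 / (g * P * G)
T_d = ln(2) * 4739 / 34.99776 = 93.858 yr

93.858


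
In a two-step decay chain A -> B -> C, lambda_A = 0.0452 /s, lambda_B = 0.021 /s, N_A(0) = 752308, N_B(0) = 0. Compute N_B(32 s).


N_B(t) = lambda_A * N_A0 / (lambda_B - lambda_A) * [exp(-lambda_A*t) - exp(-lambda_B*t)]
exp(-0.0452*32) = 0.2354163; exp(-0.021*32) = 0.5106862
N_B = 0.0452 * 752308 / (0.021 - 0.0452) * (0.2354163 - 0.5106862)
N_B = 386792

386792


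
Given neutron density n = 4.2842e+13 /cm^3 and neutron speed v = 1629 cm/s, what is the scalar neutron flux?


phi = n * v
phi = 4.2842e+13 * 1629
phi = 6.9790e+16 /cm^2/s

6.9790e+16


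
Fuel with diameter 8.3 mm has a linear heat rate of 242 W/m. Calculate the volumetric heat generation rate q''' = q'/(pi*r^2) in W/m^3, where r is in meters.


r = D / 2 / 1000 = 8.3 / 2 / 1000 = 0.00415 m
q''' = q' / (pi * r^2)
q''' = 242 / (pi * 0.00415^2)
q''' = 4.4727e+06 W/m^3

4.4727e+06


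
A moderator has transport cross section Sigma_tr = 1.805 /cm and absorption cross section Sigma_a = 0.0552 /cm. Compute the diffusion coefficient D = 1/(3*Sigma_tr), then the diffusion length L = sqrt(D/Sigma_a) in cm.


D = 1 / (3 * Sigma_tr) = 1 / (3 * 1.805) = 0.1846722 cm
L = sqrt(D / Sigma_a)
L = sqrt(0.1846722 / 0.0552)
L = 1.8291 cm

1.8291


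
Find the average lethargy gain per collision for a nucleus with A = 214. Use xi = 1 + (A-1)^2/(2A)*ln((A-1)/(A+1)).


xi = 1 + (A-1)^2/(2A) * ln((A-1)/(A+1))
xi = 1 + (214-1)^2/(2*214) * ln((214-1)/(214 +1))
xi = 0.0093167

0.0093167


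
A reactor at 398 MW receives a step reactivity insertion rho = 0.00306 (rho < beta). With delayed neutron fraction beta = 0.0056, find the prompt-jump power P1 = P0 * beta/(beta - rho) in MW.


P1/P0 = beta / (beta - rho)
P1/P0 = 0.0056 / (0.0056 - 0.00306) = 2.204724
P1 = 398 * 2.204724 = 877.48 MW

877.48


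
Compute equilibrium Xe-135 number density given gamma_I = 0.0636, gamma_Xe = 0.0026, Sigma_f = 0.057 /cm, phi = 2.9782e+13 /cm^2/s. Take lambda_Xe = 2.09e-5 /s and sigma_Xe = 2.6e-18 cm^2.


Xe_eq = (gamma_I + gamma_Xe) * Sigma_f * phi / (lambda_Xe + sigma_Xe * phi)
Numerator = (0.0636 + 0.0026) * 0.057 * 2.9782e+13 = 1.123794e+11
Denominator = 2.09e-5 + 2.6e-18 * 2.9782e+13 = 9.833320e-05
Xe_eq = 1.123794e+11 / 9.833320e-05 = 1.1428e+15 /cm^3

1.1428e+15


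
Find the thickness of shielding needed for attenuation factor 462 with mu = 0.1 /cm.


x = ln(factor) / mu
x = ln(462) / 0.1
x = 61.356 cm

61.356


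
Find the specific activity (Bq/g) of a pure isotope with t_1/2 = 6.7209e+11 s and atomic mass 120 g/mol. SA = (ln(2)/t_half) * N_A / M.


lambda = ln(2) / t_half = ln(2) / 6.7209e+11 = 1.031331e-12 /s
SA = lambda * N_A / M
SA = 1.031331e-12 * 6.022e23 / 120
SA = 5.1756e+09 Bq/g

5.1756e+09


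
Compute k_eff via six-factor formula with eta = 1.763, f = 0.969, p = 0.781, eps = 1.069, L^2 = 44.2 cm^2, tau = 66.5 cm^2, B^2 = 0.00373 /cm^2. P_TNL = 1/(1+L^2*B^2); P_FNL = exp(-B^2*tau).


k_inf = eta*f*p*eps = 1.763*0.969*0.781*1.069 = 1.426280
P_TNL = 1/(1 + L^2*B^2) = 1/(1 + 44.2*0.00373) = 0.8584678
P_FNL = exp(-B^2*tau) = exp(-0.00373*66.5) = 0.7803248
k_eff = k_inf * P_TNL * P_FNL = 1.426280 * 0.8584678 * 0.7803248
k_eff = 0.95544

0.95544


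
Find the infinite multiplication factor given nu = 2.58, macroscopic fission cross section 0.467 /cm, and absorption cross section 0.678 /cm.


k_inf = nu * Sigma_f / Sigma_a
k_inf = 2.58 * 0.467 / 0.678
k_inf = 1.7771

1.7771


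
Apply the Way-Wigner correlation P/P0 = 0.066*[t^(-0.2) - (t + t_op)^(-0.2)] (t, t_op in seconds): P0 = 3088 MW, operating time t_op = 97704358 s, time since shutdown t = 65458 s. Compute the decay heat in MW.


P/P0 = 0.066 * [t^(-0.2) - (t + t_op)^(-0.2)]
P/P0 = 0.066 * [65458^(-0.2) - (65458 + 97704358)^(-0.2)]
P/P0 = 0.066 * [0.1088447 - 0.02523243] = 0.005518410
P = 3088 * 0.005518410 = 17.041 MW

17.041


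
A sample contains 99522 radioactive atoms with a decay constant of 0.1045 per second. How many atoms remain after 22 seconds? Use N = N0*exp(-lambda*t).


N = N0 * exp(-lambda * t)
N = 99522 * exp(-0.1045 * 22)
N = 9987.9

9987.9


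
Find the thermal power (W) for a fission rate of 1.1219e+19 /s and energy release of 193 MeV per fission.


P = fission_rate * E_MeV * 1.602e-13
P = 1.1219e+19 * 193 * 1.602e-13
P = 3.4688e+08 W

3.4688e+08


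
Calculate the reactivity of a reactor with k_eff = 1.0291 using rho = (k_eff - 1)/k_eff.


rho = (k_eff - 1) / k_eff
rho = (1.0291 - 1) / 1.0291
rho = 0.028277

0.028277


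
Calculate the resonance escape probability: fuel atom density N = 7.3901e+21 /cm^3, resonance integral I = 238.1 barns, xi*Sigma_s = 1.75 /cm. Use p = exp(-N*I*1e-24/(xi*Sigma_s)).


p = exp(-N * I * 1e-24 / (xi*Sigma_s))
p = exp(-7.3901e+21 * 238.1 * 1e-24 / 1.75)
p = 0.36587

0.36587


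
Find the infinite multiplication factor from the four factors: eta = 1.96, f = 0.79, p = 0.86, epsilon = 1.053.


k_inf = eta * f * p * epsilon
k_inf = 1.96 * 0.79 * 0.86 * 1.053
k_inf = 1.4022

1.4022


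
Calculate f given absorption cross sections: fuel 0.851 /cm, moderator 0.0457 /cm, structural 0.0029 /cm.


f = Sigma_a_fuel / (Sigma_a_fuel + Sigma_a_mod + Sigma_a_other)
f = 0.851 / (0.851 + 0.0457 + 0.0029)
f = 0.94598

0.94598


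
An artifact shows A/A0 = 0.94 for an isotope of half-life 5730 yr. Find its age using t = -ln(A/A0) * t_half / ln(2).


lambda = ln(2) / t_half = ln(2) / 5730 = 1.209681e-04 /yr
t = -ln(A/A0) / lambda
t = -ln(0.94) / 1.209681e-04
t = 511.50 yr

511.50


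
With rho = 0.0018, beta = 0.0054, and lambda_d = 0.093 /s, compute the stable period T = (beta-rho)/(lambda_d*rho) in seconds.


T = (beta - rho) / (lambda_d * rho)
T = (0.0054 - 0.0018) / (0.093 * 0.0018)
T = 21.505 s

21.505


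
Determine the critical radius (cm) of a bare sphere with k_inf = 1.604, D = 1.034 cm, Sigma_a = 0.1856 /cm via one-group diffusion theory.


L^2 = D / Sigma_a = 1.034 / 0.1856 = 5.571121 cm^2
B_m^2 = (k_inf - 1) / L^2 = (1.604 - 1) / 5.571121 = 0.1084162 /cm^2
For a bare sphere: B_g = pi/R, so R_c = pi / sqrt(B_m^2)
R_c = pi / sqrt(0.1084162) = 9.5412 cm

9.5412


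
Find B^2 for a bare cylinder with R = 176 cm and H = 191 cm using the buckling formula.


B^2 = (2.405/R)^2 + (pi/H)^2
B^2 = (2.405/176)^2 + (pi/191)^2
B^2 = 4.5727e-04 /cm^2

4.5727e-04


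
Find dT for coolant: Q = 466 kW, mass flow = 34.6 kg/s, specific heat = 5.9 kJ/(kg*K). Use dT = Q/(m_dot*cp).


dT = Q / (m_dot * cp)
dT = 466 / (34.6 * 5.9)
dT = 2.2827 C

2.2827


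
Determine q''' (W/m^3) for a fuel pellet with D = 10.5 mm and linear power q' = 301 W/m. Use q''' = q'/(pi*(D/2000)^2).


r = D / 2 / 1000 = 10.5 / 2 / 1000 = 0.00525 m
q''' = q' / (pi * r^2)
q''' = 301 / (pi * 0.00525^2)
q''' = 3.4761e+06 W/m^3

3.4761e+06


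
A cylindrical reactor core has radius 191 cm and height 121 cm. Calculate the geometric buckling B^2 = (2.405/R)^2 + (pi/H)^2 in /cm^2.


B^2 = (2.405/R)^2 + (pi/H)^2
B^2 = (2.405/191)^2 + (pi/121)^2
B^2 = 8.3266e-04 /cm^2

8.3266e-04


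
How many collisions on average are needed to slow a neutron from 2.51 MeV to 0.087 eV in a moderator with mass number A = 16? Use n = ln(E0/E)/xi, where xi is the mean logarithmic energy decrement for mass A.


xi = 1 + (A-1)^2/(2A)*ln((A-1)/(A+1)) = 0.1199467 (for A = 16)
n = ln(E0/E) / xi
n = ln(2.51e6 / 0.087) / 0.1199467
n = ln(2.885057e+07) / 0.1199467 = 143.21

143.21


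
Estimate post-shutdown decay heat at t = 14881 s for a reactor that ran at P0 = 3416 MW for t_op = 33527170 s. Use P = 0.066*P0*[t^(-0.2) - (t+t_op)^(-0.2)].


P/P0 = 0.066 * [t^(-0.2) - (t + t_op)^(-0.2)]
P/P0 = 0.066 * [14881^(-0.2) - (14881 + 33527170)^(-0.2)]
P/P0 = 0.066 * [0.1463772 - 0.03125231] = 0.007598243
P = 3416 * 0.007598243 = 25.956 MW

25.956


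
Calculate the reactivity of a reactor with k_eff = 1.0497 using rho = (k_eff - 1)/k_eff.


rho = (k_eff - 1) / k_eff
rho = (1.0497 - 1) / 1.0497
rho = 0.047347

0.047347


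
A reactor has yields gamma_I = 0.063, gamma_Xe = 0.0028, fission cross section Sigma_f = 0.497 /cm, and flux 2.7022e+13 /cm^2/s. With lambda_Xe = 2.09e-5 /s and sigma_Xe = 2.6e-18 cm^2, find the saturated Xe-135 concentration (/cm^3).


Xe_eq = (gamma_I + gamma_Xe) * Sigma_f * phi / (lambda_Xe + sigma_Xe * phi)
Numerator = (0.063 + 0.0028) * 0.497 * 2.7022e+13 = 8.836897e+11
Denominator = 2.09e-5 + 2.6e-18 * 2.7022e+13 = 9.115720e-05
Xe_eq = 8.836897e+11 / 9.115720e-05 = 9.6941e+15 /cm^3

9.6941e+15


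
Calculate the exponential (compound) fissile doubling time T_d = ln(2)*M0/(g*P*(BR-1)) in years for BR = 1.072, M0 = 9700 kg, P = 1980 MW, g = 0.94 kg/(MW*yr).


Breeding gain G = BR - 1 = 1.072 - 1 = 0.072
Fissile production rate = g * P * G = 0.94 * 1980 * 0.072 = 134.0064 kg/yr
T_d = ln(2) * M0 / (g * P * G)
T_d = ln(2) * 9700 / 134.0064 = 50.173 yr

50.173


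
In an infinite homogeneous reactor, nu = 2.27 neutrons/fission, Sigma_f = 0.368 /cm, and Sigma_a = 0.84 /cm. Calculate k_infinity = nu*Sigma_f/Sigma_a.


k_inf = nu * Sigma_f / Sigma_a
k_inf = 2.27 * 0.368 / 0.84
k_inf = 0.99448

0.99448


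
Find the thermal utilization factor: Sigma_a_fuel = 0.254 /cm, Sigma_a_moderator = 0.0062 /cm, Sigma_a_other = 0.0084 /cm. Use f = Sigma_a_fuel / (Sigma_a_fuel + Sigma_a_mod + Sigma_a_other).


f = Sigma_a_fuel / (Sigma_a_fuel + Sigma_a_mod + Sigma_a_other)
f = 0.254 / (0.254 + 0.0062 + 0.0084)
f = 0.94564

0.94564


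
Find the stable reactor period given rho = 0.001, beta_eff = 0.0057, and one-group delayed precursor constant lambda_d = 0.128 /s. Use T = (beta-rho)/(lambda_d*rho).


T = (beta - rho) / (lambda_d * rho)
T = (0.0057 - 0.001) / (0.128 * 0.001)
T = 36.719 s

36.719


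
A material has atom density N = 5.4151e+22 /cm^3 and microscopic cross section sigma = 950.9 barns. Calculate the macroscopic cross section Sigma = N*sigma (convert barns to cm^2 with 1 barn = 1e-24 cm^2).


Sigma = N * sigma_barns * 1e-24
Sigma = 5.4151e+22 * 950.9 * 1e-24
Sigma = 51.492 /cm

51.492


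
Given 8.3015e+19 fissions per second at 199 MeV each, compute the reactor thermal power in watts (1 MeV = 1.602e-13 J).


P = fission_rate * E_MeV * 1.602e-13
P = 8.3015e+19 * 199 * 1.602e-13
P = 2.6465e+09 W

2.6465e+09


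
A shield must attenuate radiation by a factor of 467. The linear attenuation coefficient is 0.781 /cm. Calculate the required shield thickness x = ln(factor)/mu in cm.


x = ln(factor) / mu
x = ln(467) / 0.781
x = 7.8698 cm

7.8698


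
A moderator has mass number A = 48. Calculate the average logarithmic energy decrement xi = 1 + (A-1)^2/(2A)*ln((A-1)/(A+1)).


xi = 1 + (A-1)^2/(2A) * ln((A-1)/(A+1))
xi = 1 + (48-1)^2/(2*48) * ln((48-1)/(48 +1))
xi = 0.041094

0.041094


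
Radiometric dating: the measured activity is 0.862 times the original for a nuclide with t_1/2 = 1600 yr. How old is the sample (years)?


lambda = ln(2) / t_half = ln(2) / 1600 = 4.332170e-04 /yr
t = -ln(A/A0) / lambda
t = -ln(0.862) / 4.332170e-04
t = 342.78 yr

342.78


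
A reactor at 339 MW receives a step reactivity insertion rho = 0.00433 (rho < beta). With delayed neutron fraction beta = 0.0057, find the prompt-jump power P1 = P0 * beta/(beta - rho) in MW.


P1/P0 = beta / (beta - rho)
P1/P0 = 0.0057 / (0.0057 - 0.00433) = 4.160584
P1 = 339 * 4.160584 = 1410.4 MW

1410.4


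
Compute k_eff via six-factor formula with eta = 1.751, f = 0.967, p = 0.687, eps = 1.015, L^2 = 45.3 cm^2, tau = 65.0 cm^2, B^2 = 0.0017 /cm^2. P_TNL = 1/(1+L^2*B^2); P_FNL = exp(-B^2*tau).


k_inf = eta*f*p*eps = 1.751*0.967*0.687*1.015 = 1.180689
P_TNL = 1/(1 + L^2*B^2) = 1/(1 + 45.3*0.0017) = 0.9284965
P_FNL = exp(-B^2*tau) = exp(-0.0017*65.0) = 0.8953863
k_eff = k_inf * P_TNL * P_FNL = 1.180689 * 0.9284965 * 0.8953863
k_eff = 0.98158

0.98158


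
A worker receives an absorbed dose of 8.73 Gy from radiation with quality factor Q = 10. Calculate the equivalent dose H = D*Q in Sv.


H = D * Q
H = 8.73 * 10
H = 87.300 Sv

87.300


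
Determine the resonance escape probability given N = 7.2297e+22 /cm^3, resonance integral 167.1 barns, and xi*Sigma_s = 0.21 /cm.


p = exp(-N * I * 1e-24 / (xi*Sigma_s))
p = exp(-7.2297e+22 * 167.1 * 1e-24 / 0.21)
p = 1.0376e-25

1.0376e-25


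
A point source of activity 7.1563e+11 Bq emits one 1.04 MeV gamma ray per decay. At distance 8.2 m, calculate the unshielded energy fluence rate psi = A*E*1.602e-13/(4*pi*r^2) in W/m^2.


psi = A * E * 1.602e-13 / (4*pi*r^2)
psi = 7.1563e+11 * 1.04 * 1.602e-13 / (4*pi*8.2^2)
psi = 1.4111e-04 W/m^2

1.4111e-04


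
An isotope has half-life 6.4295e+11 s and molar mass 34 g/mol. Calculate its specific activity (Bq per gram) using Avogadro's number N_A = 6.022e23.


lambda = ln(2) / t_half = ln(2) / 6.4295e+11 = 1.078073e-12 /s
SA = lambda * N_A / M
SA = 1.078073e-12 * 6.022e23 / 34
SA = 1.9095e+10 Bq/g

1.9095e+10


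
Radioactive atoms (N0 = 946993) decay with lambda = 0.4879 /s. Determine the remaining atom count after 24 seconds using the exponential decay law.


N = N0 * exp(-lambda * t)
N = 946993 * exp(-0.4879 * 24)
N = 7.7791

7.7791


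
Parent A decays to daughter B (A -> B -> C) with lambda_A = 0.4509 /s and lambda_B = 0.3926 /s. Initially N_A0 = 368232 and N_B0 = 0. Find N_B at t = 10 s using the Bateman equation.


N_B(t) = lambda_A * N_A0 / (lambda_B - lambda_A) * [exp(-lambda_A*t) - exp(-lambda_B*t)]
exp(-0.4509*10) = 0.01100946; exp(-0.3926*10) = 0.01972240
N_B = 0.4509 * 368232 / (0.3926 - 0.4509) * (0.01100946 - 0.01972240)
N_B = 24814

24814


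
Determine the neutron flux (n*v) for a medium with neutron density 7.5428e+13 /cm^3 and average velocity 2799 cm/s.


phi = n * v
phi = 7.5428e+13 * 2799
phi = 2.1112e+17 /cm^2/s

2.1112e+17


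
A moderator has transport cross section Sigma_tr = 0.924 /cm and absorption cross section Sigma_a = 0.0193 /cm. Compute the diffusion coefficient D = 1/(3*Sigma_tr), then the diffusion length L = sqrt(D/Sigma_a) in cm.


D = 1 / (3 * Sigma_tr) = 1 / (3 * 0.924) = 0.3607504 cm
L = sqrt(D / Sigma_a)
L = sqrt(0.3607504 / 0.0193)
L = 4.3234 cm

4.3234


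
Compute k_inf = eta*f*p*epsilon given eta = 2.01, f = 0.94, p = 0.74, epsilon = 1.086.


k_inf = eta * f * p * epsilon
k_inf = 2.01 * 0.94 * 0.74 * 1.086
k_inf = 1.5184

1.5184


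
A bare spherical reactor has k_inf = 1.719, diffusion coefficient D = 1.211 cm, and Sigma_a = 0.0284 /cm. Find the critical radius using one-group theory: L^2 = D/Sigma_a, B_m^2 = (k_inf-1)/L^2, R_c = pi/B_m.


L^2 = D / Sigma_a = 1.211 / 0.0284 = 42.64085 cm^2
B_m^2 = (k_inf - 1) / L^2 = (1.719 - 1) / 42.64085 = 0.01686177 /cm^2
For a bare sphere: B_g = pi/R, so R_c = pi / sqrt(B_m^2)
R_c = pi / sqrt(0.01686177) = 24.193 cm

24.193


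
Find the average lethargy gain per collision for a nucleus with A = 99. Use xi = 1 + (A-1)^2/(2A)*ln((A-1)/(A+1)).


xi = 1 + (A-1)^2/(2A) * ln((A-1)/(A+1))
xi = 1 + (99-1)^2/(2*99) * ln((99-1)/(99 +1))
xi = 0.020067

0.020067


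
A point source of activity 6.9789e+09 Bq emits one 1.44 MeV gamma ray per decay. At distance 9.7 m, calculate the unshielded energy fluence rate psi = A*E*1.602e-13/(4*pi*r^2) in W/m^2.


psi = A * E * 1.602e-13 / (4*pi*r^2)
psi = 6.9789e+09 * 1.44 * 1.602e-13 / (4*pi*9.7^2)
psi = 1.3616e-06 W/m^2

1.3616e-06


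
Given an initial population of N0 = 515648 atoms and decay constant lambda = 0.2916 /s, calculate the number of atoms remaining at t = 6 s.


N = N0 * exp(-lambda * t)
N = 515648 * exp(-0.2916 * 6)
N = 89642

89642


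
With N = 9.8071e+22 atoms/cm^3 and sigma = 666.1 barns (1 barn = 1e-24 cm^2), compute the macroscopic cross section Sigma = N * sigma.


Sigma = N * sigma_barns * 1e-24
Sigma = 9.8071e+22 * 666.1 * 1e-24
Sigma = 65.325 /cm

65.325


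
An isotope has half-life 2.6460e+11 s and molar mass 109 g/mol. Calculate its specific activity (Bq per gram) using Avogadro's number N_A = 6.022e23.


lambda = ln(2) / t_half = ln(2) / 2.6460e+11 = 2.619604e-12 /s
SA = lambda * N_A / M
SA = 2.619604e-12 * 6.022e23 / 109
SA = 1.4473e+10 Bq/g

1.4473e+10


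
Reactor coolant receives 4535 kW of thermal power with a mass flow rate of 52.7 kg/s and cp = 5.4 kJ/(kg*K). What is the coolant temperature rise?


dT = Q / (m_dot * cp)
dT = 4535 / (52.7 * 5.4)
dT = 15.936 C

15.936


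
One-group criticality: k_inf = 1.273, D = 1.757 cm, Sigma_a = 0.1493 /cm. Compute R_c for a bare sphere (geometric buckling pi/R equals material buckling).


L^2 = D / Sigma_a = 1.757 / 0.1493 = 11.76825 cm^2
B_m^2 = (k_inf - 1) / L^2 = (1.273 - 1) / 11.76825 = 0.02319801 /cm^2
For a bare sphere: B_g = pi/R, so R_c = pi / sqrt(B_m^2)
R_c = pi / sqrt(0.02319801) = 20.626 cm

20.626


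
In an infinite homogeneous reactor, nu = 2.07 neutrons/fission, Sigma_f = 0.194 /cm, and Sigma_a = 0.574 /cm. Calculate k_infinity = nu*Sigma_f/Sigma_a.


k_inf = nu * Sigma_f / Sigma_a
k_inf = 2.07 * 0.194 / 0.574
k_inf = 0.69962

0.69962


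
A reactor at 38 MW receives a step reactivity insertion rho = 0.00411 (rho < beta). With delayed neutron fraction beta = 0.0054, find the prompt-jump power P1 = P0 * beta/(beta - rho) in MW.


P1/P0 = beta / (beta - rho)
P1/P0 = 0.0054 / (0.0054 - 0.00411) = 4.186047
P1 = 38 * 4.186047 = 159.07 MW

159.07


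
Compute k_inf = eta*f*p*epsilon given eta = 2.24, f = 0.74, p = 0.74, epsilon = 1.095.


k_inf = eta * f * p * epsilon
k_inf = 2.24 * 0.74 * 0.74 * 1.095
k_inf = 1.3432

1.3432


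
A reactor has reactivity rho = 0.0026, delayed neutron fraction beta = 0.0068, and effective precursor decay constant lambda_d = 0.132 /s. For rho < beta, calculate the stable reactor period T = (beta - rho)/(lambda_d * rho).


T = (beta - rho) / (lambda_d * rho)
T = (0.0068 - 0.0026) / (0.132 * 0.0026)
T = 12.238 s

12.238


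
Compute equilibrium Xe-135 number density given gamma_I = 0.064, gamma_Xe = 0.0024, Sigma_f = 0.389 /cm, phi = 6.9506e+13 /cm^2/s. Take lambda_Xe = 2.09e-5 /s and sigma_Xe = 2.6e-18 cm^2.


Xe_eq = (gamma_I + gamma_Xe) * Sigma_f * phi / (lambda_Xe + sigma_Xe * phi)
Numerator = (0.064 + 0.0024) * 0.389 * 6.9506e+13 = 1.795312e+12
Denominator = 2.09e-5 + 2.6e-18 * 6.9506e+13 = 2.016156e-04
Xe_eq = 1.795312e+12 / 2.016156e-04 = 8.9046e+15 /cm^3

8.9046e+15


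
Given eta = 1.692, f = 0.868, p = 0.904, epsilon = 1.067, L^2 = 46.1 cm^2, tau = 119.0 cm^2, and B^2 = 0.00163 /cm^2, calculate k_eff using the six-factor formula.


k_inf = eta*f*p*eps = 1.692*0.868*0.904*1.067 = 1.416619
P_TNL = 1/(1 + L^2*B^2) = 1/(1 + 46.1*0.00163) = 0.9301088
P_FNL = exp(-B^2*tau) = exp(-0.00163*119.0) = 0.8236826
k_eff = k_inf * P_TNL * P_FNL = 1.416619 * 0.9301088 * 0.8236826
k_eff = 1.0853

1.0853


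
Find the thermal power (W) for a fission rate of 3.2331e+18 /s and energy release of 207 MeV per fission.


P = fission_rate * E_MeV * 1.602e-13
P = 3.2331e+18 * 207 * 1.602e-13
P = 1.0721e+08 W

1.0721e+08


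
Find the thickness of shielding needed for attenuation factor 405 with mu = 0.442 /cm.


x = ln(factor) / mu
x = ln(405) / 0.442
x = 13.583 cm

13.583


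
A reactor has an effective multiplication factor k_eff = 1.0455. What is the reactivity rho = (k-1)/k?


rho = (k_eff - 1) / k_eff
rho = (1.0455 - 1) / 1.0455
rho = 0.043520

0.043520


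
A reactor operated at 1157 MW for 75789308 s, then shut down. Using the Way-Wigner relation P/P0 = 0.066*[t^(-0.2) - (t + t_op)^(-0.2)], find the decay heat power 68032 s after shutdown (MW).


P/P0 = 0.066 * [t^(-0.2) - (t + t_op)^(-0.2)]
P/P0 = 0.066 * [68032^(-0.2) - (68032 + 75789308)^(-0.2)]
P/P0 = 0.066 * [0.1080084 - 0.02654608] = 0.005376513
P = 1157 * 0.005376513 = 6.2206 MW

6.2206


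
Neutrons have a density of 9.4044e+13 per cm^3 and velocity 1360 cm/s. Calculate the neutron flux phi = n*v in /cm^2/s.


phi = n * v
phi = 9.4044e+13 * 1360
phi = 1.2790e+17 /cm^2/s

1.2790e+17


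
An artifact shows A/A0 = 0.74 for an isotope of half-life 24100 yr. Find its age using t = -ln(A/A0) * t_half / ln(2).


lambda = ln(2) / t_half = ln(2) / 24100 = 2.876129e-05 /yr
t = -ln(A/A0) / lambda
t = -ln(0.74) / 2.876129e-05
t = 10469 yr

10469


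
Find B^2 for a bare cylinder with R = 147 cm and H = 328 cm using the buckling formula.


B^2 = (2.405/R)^2 + (pi/H)^2
B^2 = (2.405/147)^2 + (pi/328)^2
B^2 = 3.5941e-04 /cm^2

3.5941e-04


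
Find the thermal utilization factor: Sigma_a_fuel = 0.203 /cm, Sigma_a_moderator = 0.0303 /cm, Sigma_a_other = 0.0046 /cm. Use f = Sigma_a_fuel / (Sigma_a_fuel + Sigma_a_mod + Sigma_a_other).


f = Sigma_a_fuel / (Sigma_a_fuel + Sigma_a_mod + Sigma_a_other)
f = 0.203 / (0.203 + 0.0303 + 0.0046)
f = 0.85330

0.85330


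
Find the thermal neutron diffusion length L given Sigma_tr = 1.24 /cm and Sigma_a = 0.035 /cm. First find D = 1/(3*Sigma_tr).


D = 1 / (3 * Sigma_tr) = 1 / (3 * 1.24) = 0.2688172 cm
L = sqrt(D / Sigma_a)
L = sqrt(0.2688172 / 0.035)
L = 2.7714 cm

2.7714


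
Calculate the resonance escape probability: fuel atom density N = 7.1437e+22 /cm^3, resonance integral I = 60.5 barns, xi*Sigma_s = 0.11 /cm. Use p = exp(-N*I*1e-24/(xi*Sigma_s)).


p = exp(-N * I * 1e-24 / (xi*Sigma_s))
p = exp(-7.1437e+22 * 60.5 * 1e-24 / 0.11)
p = 8.6381e-18

8.6381e-18


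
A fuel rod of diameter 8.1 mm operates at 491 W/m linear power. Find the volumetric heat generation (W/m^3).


r = D / 2 / 1000 = 8.1 / 2 / 1000 = 0.00405 m
q''' = q' / (pi * r^2)
q''' = 491 / (pi * 0.00405^2)
q''' = 9.5284e+06 W/m^3

9.5284e+06


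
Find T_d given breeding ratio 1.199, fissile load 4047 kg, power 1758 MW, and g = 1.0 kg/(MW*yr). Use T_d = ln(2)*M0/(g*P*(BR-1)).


Breeding gain G = BR - 1 = 1.199 - 1 = 0.199
Fissile production rate = g * P * G = 1.0 * 1758 * 0.199 = 349.842 kg/yr
T_d = ln(2) * M0 / (g * P * G)
T_d = ln(2) * 4047 / 349.842 = 8.0184 yr

8.0184


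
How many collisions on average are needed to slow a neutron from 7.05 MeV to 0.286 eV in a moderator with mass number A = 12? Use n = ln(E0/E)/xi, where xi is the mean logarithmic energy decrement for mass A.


xi = 1 + (A-1)^2/(2A)*ln((A-1)/(A+1)) = 0.1577690 (for A = 12)
n = ln(E0/E) / xi
n = ln(7.05e6 / 0.286) / 0.1577690
n = ln(2.465035e+07) / 0.1577690 = 107.88

107.88


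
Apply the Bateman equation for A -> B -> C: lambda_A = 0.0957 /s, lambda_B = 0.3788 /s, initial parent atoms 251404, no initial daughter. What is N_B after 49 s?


N_B(t) = lambda_A * N_A0 / (lambda_B - lambda_A) * [exp(-lambda_A*t) - exp(-lambda_B*t)]
exp(-0.0957*49) = 0.009193119; exp(-0.3788*49) = 8.689069e-09
N_B = 0.0957 * 251404 / (0.3788 - 0.0957) * (0.009193119 - 8.689069e-09)
N_B = 781.28

781.28


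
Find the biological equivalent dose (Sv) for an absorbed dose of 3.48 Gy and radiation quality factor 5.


H = D * Q
H = 3.48 * 5
H = 17.400 Sv

17.400


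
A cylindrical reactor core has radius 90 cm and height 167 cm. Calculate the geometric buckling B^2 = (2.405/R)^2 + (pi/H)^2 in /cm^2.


B^2 = (2.405/R)^2 + (pi/H)^2
B^2 = (2.405/90)^2 + (pi/167)^2
B^2 = 0.0010680 /cm^2

0.0010680


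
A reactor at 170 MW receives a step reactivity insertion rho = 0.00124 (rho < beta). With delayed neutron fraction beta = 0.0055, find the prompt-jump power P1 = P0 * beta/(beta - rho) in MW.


P1/P0 = beta / (beta - rho)
P1/P0 = 0.0055 / (0.0055 - 0.00124) = 1.291080
P1 = 170 * 1.291080 = 219.48 MW

219.48


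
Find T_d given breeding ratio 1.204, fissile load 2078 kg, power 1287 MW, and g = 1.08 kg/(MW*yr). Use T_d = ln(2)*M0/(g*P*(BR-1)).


Breeding gain G = BR - 1 = 1.204 - 1 = 0.204
Fissile production rate = g * P * G = 1.08 * 1287 * 0.204 = 283.55184 kg/yr
T_d = ln(2) * M0 / (g * P * G)
T_d = ln(2) * 2078 / 283.55184 = 5.0797 yr

5.0797


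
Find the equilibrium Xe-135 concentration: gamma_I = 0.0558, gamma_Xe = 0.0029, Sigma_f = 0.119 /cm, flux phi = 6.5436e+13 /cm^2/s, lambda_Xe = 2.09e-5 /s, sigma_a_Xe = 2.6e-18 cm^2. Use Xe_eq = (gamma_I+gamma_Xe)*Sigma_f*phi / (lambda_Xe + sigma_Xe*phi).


Xe_eq = (gamma_I + gamma_Xe) * Sigma_f * phi / (lambda_Xe + sigma_Xe * phi)
Numerator = (0.0558 + 0.0029) * 0.119 * 6.5436e+13 = 4.570901e+11
Denominator = 2.09e-5 + 2.6e-18 * 6.5436e+13 = 1.910336e-04
Xe_eq = 4.570901e+11 / 1.910336e-04 = 2.3927e+15 /cm^3

2.3927e+15


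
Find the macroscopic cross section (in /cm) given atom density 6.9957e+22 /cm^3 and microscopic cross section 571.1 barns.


Sigma = N * sigma_barns * 1e-24
Sigma = 6.9957e+22 * 571.1 * 1e-24
Sigma = 39.952 /cm

39.952


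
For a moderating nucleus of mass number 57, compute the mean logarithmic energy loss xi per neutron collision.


xi = 1 + (A-1)^2/(2A) * ln((A-1)/(A+1))
xi = 1 + (57-1)^2/(2*57) * ln((57-1)/(57 +1))
xi = 0.034681

0.034681


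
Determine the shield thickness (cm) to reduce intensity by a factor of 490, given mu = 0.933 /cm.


x = ln(factor) / mu
x = ln(490) / 0.933
x = 6.6392 cm

6.6392


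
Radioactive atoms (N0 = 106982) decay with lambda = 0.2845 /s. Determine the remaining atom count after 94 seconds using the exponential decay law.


N = N0 * exp(-lambda * t)
N = 106982 * exp(-0.2845 * 94)
N = 2.6000e-07

2.6000e-07


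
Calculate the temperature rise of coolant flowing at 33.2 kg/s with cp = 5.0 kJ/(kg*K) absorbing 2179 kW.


dT = Q / (m_dot * cp)
dT = 2179 / (33.2 * 5.0)
dT = 13.127 C

13.127


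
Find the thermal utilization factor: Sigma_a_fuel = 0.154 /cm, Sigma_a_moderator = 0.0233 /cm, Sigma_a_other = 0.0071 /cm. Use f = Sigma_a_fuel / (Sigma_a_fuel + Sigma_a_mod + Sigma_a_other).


f = Sigma_a_fuel / (Sigma_a_fuel + Sigma_a_mod + Sigma_a_other)
f = 0.154 / (0.154 + 0.0233 + 0.0071)
f = 0.83514

0.83514


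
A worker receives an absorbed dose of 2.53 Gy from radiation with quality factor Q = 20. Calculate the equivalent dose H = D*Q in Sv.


H = D * Q
H = 2.53 * 20
H = 50.600 Sv

50.600


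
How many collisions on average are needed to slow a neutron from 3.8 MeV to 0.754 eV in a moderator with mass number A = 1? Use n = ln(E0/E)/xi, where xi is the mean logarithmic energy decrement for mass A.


xi = 1 + (A-1)^2/(2A)*ln((A-1)/(A+1)) = 1 (for A = 1)
n = ln(E0/E) / xi
n = ln(3.8e6 / 0.754) / 1
n = ln(5.039788e+06) / 1 = 15.433

15.433


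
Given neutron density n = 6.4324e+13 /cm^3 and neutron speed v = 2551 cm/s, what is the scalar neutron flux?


phi = n * v
phi = 6.4324e+13 * 2551
phi = 1.6409e+17 /cm^2/s

1.6409e+17


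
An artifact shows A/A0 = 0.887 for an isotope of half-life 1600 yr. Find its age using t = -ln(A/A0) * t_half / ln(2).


lambda = ln(2) / t_half = ln(2) / 1600 = 4.332170e-04 /yr
t = -ln(A/A0) / lambda
t = -ln(0.887) / 4.332170e-04
t = 276.79 yr

276.79


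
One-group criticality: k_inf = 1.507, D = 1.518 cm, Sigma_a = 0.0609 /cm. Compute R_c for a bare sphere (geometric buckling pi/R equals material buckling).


L^2 = D / Sigma_a = 1.518 / 0.0609 = 24.92611 cm^2
B_m^2 = (k_inf - 1) / L^2 = (1.507 - 1) / 24.92611 = 0.02034012 /cm^2
For a bare sphere: B_g = pi/R, so R_c = pi / sqrt(B_m^2)
R_c = pi / sqrt(0.02034012) = 22.028 cm

22.028


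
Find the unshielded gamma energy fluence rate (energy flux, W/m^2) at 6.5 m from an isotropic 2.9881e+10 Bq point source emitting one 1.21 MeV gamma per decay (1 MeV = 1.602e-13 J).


psi = A * E * 1.602e-13 / (4*pi*r^2)
psi = 2.9881e+10 * 1.21 * 1.602e-13 / (4*pi*6.5^2)
psi = 1.0910e-05 W/m^2

1.0910e-05


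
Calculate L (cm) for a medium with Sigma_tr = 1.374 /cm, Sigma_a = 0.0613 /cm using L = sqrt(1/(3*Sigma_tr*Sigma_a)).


D = 1 / (3 * Sigma_tr) = 1 / (3 * 1.374) = 0.2426007 cm
L = sqrt(D / Sigma_a)
L = sqrt(0.2426007 / 0.0613)
L = 1.9894 cm

1.9894


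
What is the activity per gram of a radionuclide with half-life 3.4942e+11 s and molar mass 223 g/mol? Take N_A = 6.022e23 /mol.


lambda = ln(2) / t_half = ln(2) / 3.4942e+11 = 1.983708e-12 /s
SA = lambda * N_A / M
SA = 1.983708e-12 * 6.022e23 / 223
SA = 5.3569e+09 Bq/g

5.3569e+09


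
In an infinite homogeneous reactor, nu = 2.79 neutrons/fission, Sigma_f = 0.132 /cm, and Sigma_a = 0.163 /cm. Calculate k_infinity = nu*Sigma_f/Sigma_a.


k_inf = nu * Sigma_f / Sigma_a
k_inf = 2.79 * 0.132 / 0.163
k_inf = 2.2594

2.2594


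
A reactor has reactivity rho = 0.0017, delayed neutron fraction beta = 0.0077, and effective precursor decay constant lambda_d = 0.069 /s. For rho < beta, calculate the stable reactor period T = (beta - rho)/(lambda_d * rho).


T = (beta - rho) / (lambda_d * rho)
T = (0.0077 - 0.0017) / (0.069 * 0.0017)
T = 51.151 s

51.151


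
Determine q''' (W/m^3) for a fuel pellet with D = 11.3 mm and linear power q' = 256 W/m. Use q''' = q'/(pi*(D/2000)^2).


r = D / 2 / 1000 = 11.3 / 2 / 1000 = 0.00565 m
q''' = q' / (pi * r^2)
q''' = 256 / (pi * 0.00565^2)
q''' = 2.5527e+06 W/m^3

2.5527e+06


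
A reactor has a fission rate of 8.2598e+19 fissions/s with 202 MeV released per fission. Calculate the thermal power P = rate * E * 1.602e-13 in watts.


P = fission_rate * E_MeV * 1.602e-13
P = 8.2598e+19 * 202 * 1.602e-13
P = 2.6729e+09 W

2.6729e+09


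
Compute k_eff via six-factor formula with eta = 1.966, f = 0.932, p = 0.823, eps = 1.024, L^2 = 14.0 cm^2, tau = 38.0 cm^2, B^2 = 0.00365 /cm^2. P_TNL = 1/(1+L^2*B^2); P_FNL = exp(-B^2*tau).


k_inf = eta*f*p*eps = 1.966*0.932*0.823*1.024 = 1.544185
P_TNL = 1/(1 + L^2*B^2) = 1/(1 + 14.0*0.00365) = 0.9513843
P_FNL = exp(-B^2*tau) = exp(-0.00365*38.0) = 0.8704891
k_eff = k_inf * P_TNL * P_FNL = 1.544185 * 0.9513843 * 0.8704891
k_eff = 1.2788

1.2788


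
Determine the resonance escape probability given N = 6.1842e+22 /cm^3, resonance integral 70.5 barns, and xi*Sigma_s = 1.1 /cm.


p = exp(-N * I * 1e-24 / (xi*Sigma_s))
p = exp(-6.1842e+22 * 70.5 * 1e-24 / 1.1)
p = 0.018996

0.018996


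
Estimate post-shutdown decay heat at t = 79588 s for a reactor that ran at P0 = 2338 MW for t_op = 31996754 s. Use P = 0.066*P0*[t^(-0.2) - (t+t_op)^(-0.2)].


P/P0 = 0.066 * [t^(-0.2) - (t + t_op)^(-0.2)]
P/P0 = 0.066 * [79588^(-0.2) - (79588 + 31996754)^(-0.2)]
P/P0 = 0.066 * [0.1046720 - 0.03153284] = 0.004827185
P = 2338 * 0.004827185 = 11.286 MW

11.286


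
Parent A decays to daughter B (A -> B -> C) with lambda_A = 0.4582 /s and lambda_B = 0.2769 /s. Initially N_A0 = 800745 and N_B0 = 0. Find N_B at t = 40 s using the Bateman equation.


N_B(t) = lambda_A * N_A0 / (lambda_B - lambda_A) * [exp(-lambda_A*t) - exp(-lambda_B*t)]
exp(-0.4582*40) = 1.097111e-08; exp(-0.2769*40) = 1.547941e-05
N_B = 0.4582 * 800745 / (0.2769 - 0.4582) * (1.097111e-08 - 1.547941e-05)
N_B = 31.304

31.304


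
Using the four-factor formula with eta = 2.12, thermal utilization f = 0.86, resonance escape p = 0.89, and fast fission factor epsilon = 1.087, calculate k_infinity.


k_inf = eta * f * p * epsilon
k_inf = 2.12 * 0.86 * 0.89 * 1.087
k_inf = 1.7638

1.7638


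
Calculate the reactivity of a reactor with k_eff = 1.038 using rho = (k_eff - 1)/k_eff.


rho = (k_eff - 1) / k_eff
rho = (1.038 - 1) / 1.038
rho = 0.036609

0.036609


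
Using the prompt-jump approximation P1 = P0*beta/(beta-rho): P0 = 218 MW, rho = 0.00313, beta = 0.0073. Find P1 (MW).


P1/P0 = beta / (beta - rho)
P1/P0 = 0.0073 / (0.0073 - 0.00313) = 1.750600
P1 = 218 * 1.750600 = 381.63 MW

381.63


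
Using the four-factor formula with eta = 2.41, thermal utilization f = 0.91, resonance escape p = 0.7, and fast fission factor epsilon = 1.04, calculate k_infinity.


k_inf = eta * f * p * epsilon
k_inf = 2.41 * 0.91 * 0.7 * 1.04
k_inf = 1.5966

1.5966


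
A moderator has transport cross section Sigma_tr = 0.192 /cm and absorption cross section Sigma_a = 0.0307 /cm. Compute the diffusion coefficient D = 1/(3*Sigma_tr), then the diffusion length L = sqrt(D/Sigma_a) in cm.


D = 1 / (3 * Sigma_tr) = 1 / (3 * 0.192) = 1.736111 cm
L = sqrt(D / Sigma_a)
L = sqrt(1.736111 / 0.0307)
L = 7.5200 cm

7.5200


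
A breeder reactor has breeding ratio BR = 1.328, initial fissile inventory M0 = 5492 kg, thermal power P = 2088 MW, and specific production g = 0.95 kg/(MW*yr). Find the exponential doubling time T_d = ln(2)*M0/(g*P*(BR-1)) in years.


Breeding gain G = BR - 1 = 1.328 - 1 = 0.328
Fissile production rate = g * P * G = 0.95 * 2088 * 0.328 = 650.6208 kg/yr
T_d = ln(2) * M0 / (g * P * G)
T_d = ln(2) * 5492 / 650.6208 = 5.8510 yr

5.8510


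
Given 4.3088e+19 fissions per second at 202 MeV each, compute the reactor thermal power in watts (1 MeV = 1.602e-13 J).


P = fission_rate * E_MeV * 1.602e-13
P = 4.3088e+19 * 202 * 1.602e-13
P = 1.3943e+09 W

1.3943e+09


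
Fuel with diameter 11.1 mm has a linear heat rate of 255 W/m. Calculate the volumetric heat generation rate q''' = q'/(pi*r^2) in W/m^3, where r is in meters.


r = D / 2 / 1000 = 11.1 / 2 / 1000 = 0.00555 m
q''' = q' / (pi * r^2)
q''' = 255 / (pi * 0.00555^2)
q''' = 2.6351e+06 W/m^3

2.6351e+06


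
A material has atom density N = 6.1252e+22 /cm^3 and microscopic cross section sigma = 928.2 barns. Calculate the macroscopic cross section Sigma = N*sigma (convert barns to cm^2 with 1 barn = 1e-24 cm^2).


Sigma = N * sigma_barns * 1e-24
Sigma = 6.1252e+22 * 928.2 * 1e-24
Sigma = 56.854 /cm

56.854


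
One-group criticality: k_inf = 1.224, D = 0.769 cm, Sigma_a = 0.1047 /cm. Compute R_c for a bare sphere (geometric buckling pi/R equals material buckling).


L^2 = D / Sigma_a = 0.769 / 0.1047 = 7.344795 cm^2
B_m^2 = (k_inf - 1) / L^2 = (1.224 - 1) / 7.344795 = 0.03049779 /cm^2
For a bare sphere: B_g = pi/R, so R_c = pi / sqrt(B_m^2)
R_c = pi / sqrt(0.03049779) = 17.989 cm

17.989


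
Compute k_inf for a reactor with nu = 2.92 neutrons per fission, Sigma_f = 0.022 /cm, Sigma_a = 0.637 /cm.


k_inf = nu * Sigma_f / Sigma_a
k_inf = 2.92 * 0.022 / 0.637
k_inf = 0.10085

0.10085


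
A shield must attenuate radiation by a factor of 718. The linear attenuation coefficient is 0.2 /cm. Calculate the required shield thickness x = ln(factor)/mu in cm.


x = ln(factor) / mu
x = ln(718) / 0.2
x = 32.882 cm

32.882


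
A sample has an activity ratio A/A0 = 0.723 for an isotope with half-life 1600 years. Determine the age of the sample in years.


lambda = ln(2) / t_half = ln(2) / 1600 = 4.332170e-04 /yr
t = -ln(A/A0) / lambda
t = -ln(0.723) / 4.332170e-04
t = 748.69 yr

748.69


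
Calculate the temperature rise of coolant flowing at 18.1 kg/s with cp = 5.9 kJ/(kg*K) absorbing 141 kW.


dT = Q / (m_dot * cp)
dT = 141 / (18.1 * 5.9)
dT = 1.3203 C

1.3203


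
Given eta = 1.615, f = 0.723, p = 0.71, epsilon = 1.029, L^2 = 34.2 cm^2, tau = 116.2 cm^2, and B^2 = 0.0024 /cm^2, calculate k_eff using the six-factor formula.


k_inf = eta*f*p*eps = 1.615*0.723*0.71*1.029 = 0.8530698
P_TNL = 1/(1 + L^2*B^2) = 1/(1 + 34.2*0.0024) = 0.9241461
P_FNL = exp(-B^2*tau) = exp(-0.0024*116.2) = 0.7566307
k_eff = k_inf * P_TNL * P_FNL = 0.8530698 * 0.9241461 * 0.7566307
k_eff = 0.59650

0.59650


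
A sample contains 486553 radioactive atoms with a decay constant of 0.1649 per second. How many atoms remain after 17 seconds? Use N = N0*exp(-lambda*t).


N = N0 * exp(-lambda * t)
N = 486553 * exp(-0.1649 * 17)
N = 29490

29490


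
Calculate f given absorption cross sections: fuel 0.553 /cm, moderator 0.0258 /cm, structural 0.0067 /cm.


f = Sigma_a_fuel / (Sigma_a_fuel + Sigma_a_mod + Sigma_a_other)
f = 0.553 / (0.553 + 0.0258 + 0.0067)
f = 0.94449

0.94449


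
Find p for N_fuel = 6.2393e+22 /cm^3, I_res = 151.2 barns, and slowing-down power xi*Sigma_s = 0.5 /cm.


p = exp(-N * I * 1e-24 / (xi*Sigma_s))
p = exp(-6.2393e+22 * 151.2 * 1e-24 / 0.5)
p = 6.3957e-09

6.3957e-09


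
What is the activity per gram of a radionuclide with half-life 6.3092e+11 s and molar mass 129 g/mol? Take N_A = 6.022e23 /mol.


lambda = ln(2) / t_half = ln(2) / 6.3092e+11 = 1.098629e-12 /s
SA = lambda * N_A / M
SA = 1.098629e-12 * 6.022e23 / 129
SA = 5.1286e+09 Bq/g

5.1286e+09


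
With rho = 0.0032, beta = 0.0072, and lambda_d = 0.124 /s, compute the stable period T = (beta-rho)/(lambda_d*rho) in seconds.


T = (beta - rho) / (lambda_d * rho)
T = (0.0072 - 0.0032) / (0.124 * 0.0032)
T = 10.081 s

10.081


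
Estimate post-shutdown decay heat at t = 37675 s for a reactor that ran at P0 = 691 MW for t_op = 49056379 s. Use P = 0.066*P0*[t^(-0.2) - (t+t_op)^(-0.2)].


P/P0 = 0.066 * [t^(-0.2) - (t + t_op)^(-0.2)]
P/P0 = 0.066 * [37675^(-0.2) - (37675 + 49056379)^(-0.2)]
P/P0 = 0.066 * [0.1215596 - 0.02895971] = 0.006111593
P = 691 * 0.006111593 = 4.2231 MW

4.2231


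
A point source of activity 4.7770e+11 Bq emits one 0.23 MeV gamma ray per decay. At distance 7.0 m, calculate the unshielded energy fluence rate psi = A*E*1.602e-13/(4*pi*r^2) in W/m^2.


psi = A * E * 1.602e-13 / (4*pi*r^2)
psi = 4.7770e+11 * 0.23 * 1.602e-13 / (4*pi*7.0^2)
psi = 2.8585e-05 W/m^2

2.8585e-05


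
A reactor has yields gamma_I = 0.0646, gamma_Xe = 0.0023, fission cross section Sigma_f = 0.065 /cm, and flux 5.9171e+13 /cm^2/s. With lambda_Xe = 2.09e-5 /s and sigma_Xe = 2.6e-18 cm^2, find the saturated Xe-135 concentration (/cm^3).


Xe_eq = (gamma_I + gamma_Xe) * Sigma_f * phi / (lambda_Xe + sigma_Xe * phi)
Numerator = (0.0646 + 0.0023) * 0.065 * 5.9171e+13 = 2.573051e+11
Denominator = 2.09e-5 + 2.6e-18 * 5.9171e+13 = 1.747446e-04
Xe_eq = 2.573051e+11 / 1.747446e-04 = 1.4725e+15 /cm^3

1.4725e+15


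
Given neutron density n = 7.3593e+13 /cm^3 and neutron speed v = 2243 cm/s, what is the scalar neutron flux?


phi = n * v
phi = 7.3593e+13 * 2243
phi = 1.6507e+17 /cm^2/s

1.6507e+17


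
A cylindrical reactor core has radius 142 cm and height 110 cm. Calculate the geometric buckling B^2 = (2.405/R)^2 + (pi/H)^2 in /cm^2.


B^2 = (2.405/R)^2 + (pi/H)^2
B^2 = (2.405/142)^2 + (pi/110)^2
B^2 = 0.0011025 /cm^2

0.0011025


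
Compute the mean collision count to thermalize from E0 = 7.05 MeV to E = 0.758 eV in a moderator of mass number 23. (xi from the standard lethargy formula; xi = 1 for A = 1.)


xi = 1 + (A-1)^2/(2A)*ln((A-1)/(A+1)) = 0.08448899 (for A = 23)
n = ln(E0/E) / xi
n = ln(7.05e6 / 0.758) / 0.08448899
n = ln(9.300792e+06) / 0.08448899 = 189.91

189.91
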